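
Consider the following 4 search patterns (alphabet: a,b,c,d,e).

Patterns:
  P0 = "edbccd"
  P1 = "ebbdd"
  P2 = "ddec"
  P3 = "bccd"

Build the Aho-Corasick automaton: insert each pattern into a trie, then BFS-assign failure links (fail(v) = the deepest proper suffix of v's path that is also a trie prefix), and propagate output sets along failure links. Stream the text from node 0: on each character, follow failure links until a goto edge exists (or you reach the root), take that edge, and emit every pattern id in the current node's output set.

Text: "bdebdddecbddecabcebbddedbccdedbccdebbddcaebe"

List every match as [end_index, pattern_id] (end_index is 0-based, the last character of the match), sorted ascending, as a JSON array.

Build:
Trie (insert patterns):
  n0 'ε': b→15 d→11 e→1
  n1 'e': b→7 d→2
  n2 'ed': b→3
  n3 'edb': c→4
  n4 'edbc': c→5
  n5 'edbcc': d→6
  n6 'edbccd': ·  ←P0
  n7 'eb': b→8
  n8 'ebb': d→9
  n9 'ebbd': d→10
  n10 'ebbdd': ·  ←P1
  n11 'd': d→12
  n12 'dd': e→13
  n13 'dde': c→14
  n14 'ddec': ·  ←P2
  n15 'b': c→16
  n16 'bc': c→17
  n17 'bcc': d→18
  n18 'bccd': ·  ←P3

BFS fail/out derivation:
  fail(1) 'e': from fail(0)=0 chase 'e': 0 ⇒ 0;  out=∅∪out(0)=∅
  fail(11) 'd': from fail(0)=0 chase 'd': 0 ⇒ 0;  out=∅∪out(0)=∅
  fail(15) 'b': from fail(0)=0 chase 'b': 0 ⇒ 0;  out=∅∪out(0)=∅
  fail(2) 'ed': from fail(1)=0 chase 'd': 0 ⇒ 11;  out=∅∪out(11)=∅
  fail(7) 'eb': from fail(1)=0 chase 'b': 0 ⇒ 15;  out=∅∪out(15)=∅
  fail(12) 'dd': from fail(11)=0 chase 'd': 0 ⇒ 11;  out=∅∪out(11)=∅
  fail(16) 'bc': from fail(15)=0 chase 'c': 0 ⇒ 0;  out=∅∪out(0)=∅
  fail(3) 'edb': from fail(2)=11 chase 'b': 11→0 ⇒ 15;  out=∅∪out(15)=∅
  fail(8) 'ebb': from fail(7)=15 chase 'b': 15→0 ⇒ 15;  out=∅∪out(15)=∅
  fail(13) 'dde': from fail(12)=11 chase 'e': 11→0 ⇒ 1;  out=∅∪out(1)=∅
  fail(17) 'bcc': from fail(16)=0 chase 'c': 0 ⇒ 0;  out=∅∪out(0)=∅
  fail(4) 'edbc': from fail(3)=15 chase 'c': 15 ⇒ 16;  out=∅∪out(16)=∅
  fail(9) 'ebbd': from fail(8)=15 chase 'd': 15→0 ⇒ 11;  out=∅∪out(11)=∅
  fail(14) 'ddec': from fail(13)=1 chase 'c': 1→0 ⇒ 0;  out={2}∪out(0)={2}
  fail(18) 'bccd': from fail(17)=0 chase 'd': 0 ⇒ 11;  out={3}∪out(11)={3}
  fail(5) 'edbcc': from fail(4)=16 chase 'c': 16 ⇒ 17;  out=∅∪out(17)=∅
  fail(10) 'ebbdd': from fail(9)=11 chase 'd': 11 ⇒ 12;  out={1}∪out(12)={1}
  fail(6) 'edbccd': from fail(5)=17 chase 'd': 17 ⇒ 18;  out={0}∪out(18)={0,3}

Scan:
pos 0 'b': at 15
pos 1 'd': at 11 ·f
pos 2 'e': at 1 ·f
pos 3 'b': at 7
pos 4 'd': at 11 ·f
pos 5 'd': at 12
pos 6 'd': at 12 ·f
pos 7 'e': at 13
pos 8 'c': at 14  → match P2@[5:8]
pos 9 'b': at 15 ·f
pos 10 'd': at 11 ·f
pos 11 'd': at 12
pos 12 'e': at 13
pos 13 'c': at 14  → match P2@[10:13]
pos 14 'a': at 0 ·f
pos 15 'b': at 15
pos 16 'c': at 16
pos 17 'e': at 1 ·f
pos 18 'b': at 7
pos 19 'b': at 8
pos 20 'd': at 9
pos 21 'd': at 10  → match P1@[17:21]
pos 22 'e': at 13 ·f
pos 23 'd': at 2 ·f
pos 24 'b': at 3
pos 25 'c': at 4
pos 26 'c': at 5
pos 27 'd': at 6  → match P0@[22:27],P3@[24:27]
pos 28 'e': at 1 ·f
pos 29 'd': at 2
pos 30 'b': at 3
pos 31 'c': at 4
pos 32 'c': at 5
pos 33 'd': at 6  → match P0@[28:33],P3@[30:33]
pos 34 'e': at 1 ·f
pos 35 'b': at 7
pos 36 'b': at 8
pos 37 'd': at 9
pos 38 'd': at 10  → match P1@[34:38]
pos 39 'c': at 0 ·f
pos 40 'a': at 0
pos 41 'e': at 1
pos 42 'b': at 7
pos 43 'e': at 1 ·f

All matches (sorted): [[8,2],[13,2],[21,1],[27,0],[27,3],[33,0],[33,3],[38,1]]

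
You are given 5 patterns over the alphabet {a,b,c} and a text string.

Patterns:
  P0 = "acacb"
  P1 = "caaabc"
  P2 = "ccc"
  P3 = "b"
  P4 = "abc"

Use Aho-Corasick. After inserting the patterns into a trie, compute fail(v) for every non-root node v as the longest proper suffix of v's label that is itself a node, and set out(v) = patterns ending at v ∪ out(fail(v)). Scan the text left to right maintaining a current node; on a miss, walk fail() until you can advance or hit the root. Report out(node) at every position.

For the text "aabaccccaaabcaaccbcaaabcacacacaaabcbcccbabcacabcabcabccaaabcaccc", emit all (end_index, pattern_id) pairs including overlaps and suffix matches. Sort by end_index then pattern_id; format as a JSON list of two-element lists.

Construct AC machine:
Trie (insert patterns):
  n0 'ε': a→1 b→14 c→6
  n1 'a': b→15 c→2
  n2 'ac': a→3
  n3 'aca': c→4
  n4 'acac': b→5
  n5 'acacb': ·  ←P0
  n6 'c': a→7 c→12
  n7 'ca': a→8
  n8 'caa': a→9
  n9 'caaa': b→10
  n10 'caaab': c→11
  n11 'caaabc': ·  ←P1
  n12 'cc': c→13
  n13 'ccc': ·  ←P2
  n14 'b': ·  ←P3
  n15 'ab': c→16
  n16 'abc': ·  ←P4

BFS fail/out derivation:
  fail(1) 'a': from fail(0)=0 chase 'a': 0 ⇒ 0;  out=∅∪out(0)=∅
  fail(6) 'c': from fail(0)=0 chase 'c': 0 ⇒ 0;  out=∅∪out(0)=∅
  fail(14) 'b': from fail(0)=0 chase 'b': 0 ⇒ 0;  out={3}∪out(0)={3}
  fail(2) 'ac': from fail(1)=0 chase 'c': 0 ⇒ 6;  out=∅∪out(6)=∅
  fail(7) 'ca': from fail(6)=0 chase 'a': 0 ⇒ 1;  out=∅∪out(1)=∅
  fail(12) 'cc': from fail(6)=0 chase 'c': 0 ⇒ 6;  out=∅∪out(6)=∅
  fail(15) 'ab': from fail(1)=0 chase 'b': 0 ⇒ 14;  out=∅∪out(14)={3}
  fail(3) 'aca': from fail(2)=6 chase 'a': 6 ⇒ 7;  out=∅∪out(7)=∅
  fail(8) 'caa': from fail(7)=1 chase 'a': 1→0 ⇒ 1;  out=∅∪out(1)=∅
  fail(13) 'ccc': from fail(12)=6 chase 'c': 6 ⇒ 12;  out={2}∪out(12)={2}
  fail(16) 'abc': from fail(15)=14 chase 'c': 14→0 ⇒ 6;  out={4}∪out(6)={4}
  fail(4) 'acac': from fail(3)=7 chase 'c': 7→1 ⇒ 2;  out=∅∪out(2)=∅
  fail(9) 'caaa': from fail(8)=1 chase 'a': 1→0 ⇒ 1;  out=∅∪out(1)=∅
  fail(5) 'acacb': from fail(4)=2 chase 'b': 2→6→0 ⇒ 14;  out={0}∪out(14)={0,3}
  fail(10) 'caaab': from fail(9)=1 chase 'b': 1 ⇒ 15;  out=∅∪out(15)={3}
  fail(11) 'caaabc': from fail(10)=15 chase 'c': 15 ⇒ 16;  out={1}∪out(16)={1,4}

Text stream:
[0] read 'a'  n0⇒n1
[1] read 'a'  n1⇒n1 ·f
[2] read 'b'  n1⇒n15  ** P3@[2:2]
[3] read 'a'  n15⇒n1 ·f
[4] read 'c'  n1⇒n2
[5] read 'c'  n2⇒n12 ·f
[6] read 'c'  n12⇒n13  ** P2@[4:6]
[7] read 'c'  n13⇒n13 ·f  ** P2@[5:7]
[8] read 'a'  n13⇒n7 ·f
[9] read 'a'  n7⇒n8
[10] read 'a'  n8⇒n9
[11] read 'b'  n9⇒n10  ** P3@[11:11]
[12] read 'c'  n10⇒n11  ** P1@[7:12],P4@[10:12]
[13] read 'a'  n11⇒n7 ·f
[14] read 'a'  n7⇒n8
[15] read 'c'  n8⇒n2 ·f
[16] read 'c'  n2⇒n12 ·f
[17] read 'b'  n12⇒n14 ·f  ** P3@[17:17]
[18] read 'c'  n14⇒n6 ·f
[19] read 'a'  n6⇒n7
[20] read 'a'  n7⇒n8
[21] read 'a'  n8⇒n9
[22] read 'b'  n9⇒n10  ** P3@[22:22]
[23] read 'c'  n10⇒n11  ** P1@[18:23],P4@[21:23]
[24] read 'a'  n11⇒n7 ·f
[25] read 'c'  n7⇒n2 ·f
[26] read 'a'  n2⇒n3
[27] read 'c'  n3⇒n4
[28] read 'a'  n4⇒n3 ·f
[29] read 'c'  n3⇒n4
[30] read 'a'  n4⇒n3 ·f
[31] read 'a'  n3⇒n8 ·f
[32] read 'a'  n8⇒n9
[33] read 'b'  n9⇒n10  ** P3@[33:33]
[34] read 'c'  n10⇒n11  ** P1@[29:34],P4@[32:34]
[35] read 'b'  n11⇒n14 ·f  ** P3@[35:35]
[36] read 'c'  n14⇒n6 ·f
[37] read 'c'  n6⇒n12
[38] read 'c'  n12⇒n13  ** P2@[36:38]
[39] read 'b'  n13⇒n14 ·f  ** P3@[39:39]
[40] read 'a'  n14⇒n1 ·f
[41] read 'b'  n1⇒n15  ** P3@[41:41]
[42] read 'c'  n15⇒n16  ** P4@[40:42]
[43] read 'a'  n16⇒n7 ·f
[44] read 'c'  n7⇒n2 ·f
[45] read 'a'  n2⇒n3
[46] read 'b'  n3⇒n15 ·f  ** P3@[46:46]
[47] read 'c'  n15⇒n16  ** P4@[45:47]
[48] read 'a'  n16⇒n7 ·f
[49] read 'b'  n7⇒n15 ·f  ** P3@[49:49]
[50] read 'c'  n15⇒n16  ** P4@[48:50]
[51] read 'a'  n16⇒n7 ·f
[52] read 'b'  n7⇒n15 ·f  ** P3@[52:52]
[53] read 'c'  n15⇒n16  ** P4@[51:53]
[54] read 'c'  n16⇒n12 ·f
[55] read 'a'  n12⇒n7 ·f
[56] read 'a'  n7⇒n8
[57] read 'a'  n8⇒n9
[58] read 'b'  n9⇒n10  ** P3@[58:58]
[59] read 'c'  n10⇒n11  ** P1@[54:59],P4@[57:59]
[60] read 'a'  n11⇒n7 ·f
[61] read 'c'  n7⇒n2 ·f
[62] read 'c'  n2⇒n12 ·f
[63] read 'c'  n12⇒n13  ** P2@[61:63]

All matches (sorted): [[2,3],[6,2],[7,2],[11,3],[12,1],[12,4],[17,3],[22,3],[23,1],[23,4],[33,3],[34,1],[34,4],[35,3],[38,2],[39,3],[41,3],[42,4],[46,3],[47,4],[49,3],[50,4],[52,3],[53,4],[58,3],[59,1],[59,4],[63,2]]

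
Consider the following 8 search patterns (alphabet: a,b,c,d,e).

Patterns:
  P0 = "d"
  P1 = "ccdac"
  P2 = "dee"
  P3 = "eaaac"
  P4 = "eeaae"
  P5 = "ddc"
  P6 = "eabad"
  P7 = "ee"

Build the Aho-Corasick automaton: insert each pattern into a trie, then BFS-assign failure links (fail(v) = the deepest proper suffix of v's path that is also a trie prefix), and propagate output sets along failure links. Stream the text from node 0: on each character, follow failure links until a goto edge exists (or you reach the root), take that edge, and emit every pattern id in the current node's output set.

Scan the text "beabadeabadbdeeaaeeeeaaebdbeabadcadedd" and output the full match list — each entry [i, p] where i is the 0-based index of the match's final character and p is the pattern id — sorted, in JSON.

Build:
Trie nodes:
  n0 'ε': c→2 d→1 e→9
  n1 'd': d→18 e→7  ←P0
  n2 'c': c→3
  n3 'cc': d→4
  n4 'ccd': a→5
  n5 'ccda': c→6
  n6 'ccdac': ·  ←P1
  n7 'de': e→8
  n8 'dee': ·  ←P2
  n9 'e': a→10 e→14
  n10 'ea': a→11 b→20
  n11 'eaa': a→12
  n12 'eaaa': c→13
  n13 'eaaac': ·  ←P3
  n14 'ee': a→15  ←P7
  n15 'eea': a→16
  n16 'eeaa': e→17
  n17 'eeaae': ·  ←P4
  n18 'dd': c→19
  n19 'ddc': ·  ←P5
  n20 'eab': a→21
  n21 'eaba': d→22
  n22 'eabad': ·  ←P6

Failure links (BFS by depth):
  fail(1) 'd': from fail(0)=0 chase 'd': 0 ⇒ 0;  out={0}∪out(0)={0}
  fail(2) 'c': from fail(0)=0 chase 'c': 0 ⇒ 0;  out=∅∪out(0)=∅
  fail(9) 'e': from fail(0)=0 chase 'e': 0 ⇒ 0;  out=∅∪out(0)=∅
  fail(3) 'cc': from fail(2)=0 chase 'c': 0 ⇒ 2;  out=∅∪out(2)=∅
  fail(7) 'de': from fail(1)=0 chase 'e': 0 ⇒ 9;  out=∅∪out(9)=∅
  fail(10) 'ea': from fail(9)=0 chase 'a': 0 ⇒ 0;  out=∅∪out(0)=∅
  fail(14) 'ee': from fail(9)=0 chase 'e': 0 ⇒ 9;  out={7}∪out(9)={7}
  fail(18) 'dd': from fail(1)=0 chase 'd': 0 ⇒ 1;  out=∅∪out(1)={0}
  fail(4) 'ccd': from fail(3)=2 chase 'd': 2→0 ⇒ 1;  out=∅∪out(1)={0}
  fail(8) 'dee': from fail(7)=9 chase 'e': 9 ⇒ 14;  out={2}∪out(14)={2,7}
  fail(11) 'eaa': from fail(10)=0 chase 'a': 0 ⇒ 0;  out=∅∪out(0)=∅
  fail(15) 'eea': from fail(14)=9 chase 'a': 9 ⇒ 10;  out=∅∪out(10)=∅
  fail(19) 'ddc': from fail(18)=1 chase 'c': 1→0 ⇒ 2;  out={5}∪out(2)={5}
  fail(20) 'eab': from fail(10)=0 chase 'b': 0 ⇒ 0;  out=∅∪out(0)=∅
  fail(5) 'ccda': from fail(4)=1 chase 'a': 1→0 ⇒ 0;  out=∅∪out(0)=∅
  fail(12) 'eaaa': from fail(11)=0 chase 'a': 0 ⇒ 0;  out=∅∪out(0)=∅
  fail(16) 'eeaa': from fail(15)=10 chase 'a': 10 ⇒ 11;  out=∅∪out(11)=∅
  fail(21) 'eaba': from fail(20)=0 chase 'a': 0 ⇒ 0;  out=∅∪out(0)=∅
  fail(6) 'ccdac': from fail(5)=0 chase 'c': 0 ⇒ 2;  out={1}∪out(2)={1}
  fail(13) 'eaaac': from fail(12)=0 chase 'c': 0 ⇒ 2;  out={3}∪out(2)={3}
  fail(17) 'eeaae': from fail(16)=11 chase 'e': 11→0 ⇒ 9;  out={4}∪out(9)={4}
  fail(22) 'eabad': from fail(21)=0 chase 'd': 0 ⇒ 1;  out={6}∪out(1)={0,6}

Scan:
pos 0 'b': at 0
pos 1 'e': at 9
pos 2 'a': at 10
pos 3 'b': at 20
pos 4 'a': at 21
pos 5 'd': at 22  ** P0@[5:5],P6@[1:5]
pos 6 'e': at 7 (via fail)
pos 7 'a': at 10 (via fail)
pos 8 'b': at 20
pos 9 'a': at 21
pos 10 'd': at 22  ** P0@[10:10],P6@[6:10]
pos 11 'b': at 0 (via fail)
pos 12 'd': at 1  ** P0@[12:12]
pos 13 'e': at 7
pos 14 'e': at 8  ** P2@[12:14],P7@[13:14]
pos 15 'a': at 15 (via fail)
pos 16 'a': at 16
pos 17 'e': at 17  ** P4@[13:17]
pos 18 'e': at 14 (via fail)  ** P7@[17:18]
pos 19 'e': at 14 (via fail)  ** P7@[18:19]
pos 20 'e': at 14 (via fail)  ** P7@[19:20]
pos 21 'a': at 15
pos 22 'a': at 16
pos 23 'e': at 17  ** P4@[19:23]
pos 24 'b': at 0 (via fail)
pos 25 'd': at 1  ** P0@[25:25]
pos 26 'b': at 0 (via fail)
pos 27 'e': at 9
pos 28 'a': at 10
pos 29 'b': at 20
pos 30 'a': at 21
pos 31 'd': at 22  ** P0@[31:31],P6@[27:31]
pos 32 'c': at 2 (via fail)
pos 33 'a': at 0 (via fail)
pos 34 'd': at 1  ** P0@[34:34]
pos 35 'e': at 7
pos 36 'd': at 1 (via fail)  ** P0@[36:36]
pos 37 'd': at 18  ** P0@[37:37]

Result: [[5,0],[5,6],[10,0],[10,6],[12,0],[14,2],[14,7],[17,4],[18,7],[19,7],[20,7],[23,4],[25,0],[31,0],[31,6],[34,0],[36,0],[37,0]]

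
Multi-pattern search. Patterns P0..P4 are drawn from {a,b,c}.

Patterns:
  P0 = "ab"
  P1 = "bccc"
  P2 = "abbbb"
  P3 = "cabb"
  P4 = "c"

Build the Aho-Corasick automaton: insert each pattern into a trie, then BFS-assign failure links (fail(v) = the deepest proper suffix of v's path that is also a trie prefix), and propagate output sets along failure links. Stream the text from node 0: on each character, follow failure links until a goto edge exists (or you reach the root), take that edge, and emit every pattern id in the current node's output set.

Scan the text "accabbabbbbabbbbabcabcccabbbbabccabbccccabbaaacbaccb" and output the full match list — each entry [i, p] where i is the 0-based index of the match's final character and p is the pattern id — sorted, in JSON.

Construct AC machine:
Trie (insert patterns):
  n0 'ε': a→1 b→3 c→10
  n1 'a': b→2
  n2 'ab': b→7  ←P0
  n3 'b': c→4
  n4 'bc': c→5
  n5 'bcc': c→6
  n6 'bccc': ·  ←P1
  n7 'abb': b→8
  n8 'abbb': b→9
  n9 'abbbb': ·  ←P2
  n10 'c': a→11  ←P4
  n11 'ca': b→12
  n12 'cab': b→13
  n13 'cabb': ·  ←P3

BFS fail/out derivation:
  fail(1) 'a': from fail(0)=0 chase 'a': 0 ⇒ 0;  out=∅∪out(0)=∅
  fail(3) 'b': from fail(0)=0 chase 'b': 0 ⇒ 0;  out=∅∪out(0)=∅
  fail(10) 'c': from fail(0)=0 chase 'c': 0 ⇒ 0;  out={4}∪out(0)={4}
  fail(2) 'ab': from fail(1)=0 chase 'b': 0 ⇒ 3;  out={0}∪out(3)={0}
  fail(4) 'bc': from fail(3)=0 chase 'c': 0 ⇒ 10;  out=∅∪out(10)={4}
  fail(11) 'ca': from fail(10)=0 chase 'a': 0 ⇒ 1;  out=∅∪out(1)=∅
  fail(5) 'bcc': from fail(4)=10 chase 'c': 10→0 ⇒ 10;  out=∅∪out(10)={4}
  fail(7) 'abb': from fail(2)=3 chase 'b': 3→0 ⇒ 3;  out=∅∪out(3)=∅
  fail(12) 'cab': from fail(11)=1 chase 'b': 1 ⇒ 2;  out=∅∪out(2)={0}
  fail(6) 'bccc': from fail(5)=10 chase 'c': 10→0 ⇒ 10;  out={1}∪out(10)={1,4}
  fail(8) 'abbb': from fail(7)=3 chase 'b': 3→0 ⇒ 3;  out=∅∪out(3)=∅
  fail(13) 'cabb': from fail(12)=2 chase 'b': 2 ⇒ 7;  out={3}∪out(7)={3}
  fail(9) 'abbbb': from fail(8)=3 chase 'b': 3→0 ⇒ 3;  out={2}∪out(3)={2}

Run:
[0] read 'a'  n0⇒n1
[1] read 'c'  n1⇒n10 (fail-walked)  ** P4@[1:1]
[2] read 'c'  n10⇒n10 (fail-walked)  ** P4@[2:2]
[3] read 'a'  n10⇒n11
[4] read 'b'  n11⇒n12  ** P0@[3:4]
[5] read 'b'  n12⇒n13  ** P3@[2:5]
[6] read 'a'  n13⇒n1 (fail-walked)
[7] read 'b'  n1⇒n2  ** P0@[6:7]
[8] read 'b'  n2⇒n7
[9] read 'b'  n7⇒n8
[10] read 'b'  n8⇒n9  ** P2@[6:10]
[11] read 'a'  n9⇒n1 (fail-walked)
[12] read 'b'  n1⇒n2  ** P0@[11:12]
[13] read 'b'  n2⇒n7
[14] read 'b'  n7⇒n8
[15] read 'b'  n8⇒n9  ** P2@[11:15]
[16] read 'a'  n9⇒n1 (fail-walked)
[17] read 'b'  n1⇒n2  ** P0@[16:17]
[18] read 'c'  n2⇒n4 (fail-walked)  ** P4@[18:18]
[19] read 'a'  n4⇒n11 (fail-walked)
[20] read 'b'  n11⇒n12  ** P0@[19:20]
[21] read 'c'  n12⇒n4 (fail-walked)  ** P4@[21:21]
[22] read 'c'  n4⇒n5  ** P4@[22:22]
[23] read 'c'  n5⇒n6  ** P1@[20:23],P4@[23:23]
[24] read 'a'  n6⇒n11 (fail-walked)
[25] read 'b'  n11⇒n12  ** P0@[24:25]
[26] read 'b'  n12⇒n13  ** P3@[23:26]
[27] read 'b'  n13⇒n8 (fail-walked)
[28] read 'b'  n8⇒n9  ** P2@[24:28]
[29] read 'a'  n9⇒n1 (fail-walked)
[30] read 'b'  n1⇒n2  ** P0@[29:30]
[31] read 'c'  n2⇒n4 (fail-walked)  ** P4@[31:31]
[32] read 'c'  n4⇒n5  ** P4@[32:32]
[33] read 'a'  n5⇒n11 (fail-walked)
[34] read 'b'  n11⇒n12  ** P0@[33:34]
[35] read 'b'  n12⇒n13  ** P3@[32:35]
[36] read 'c'  n13⇒n4 (fail-walked)  ** P4@[36:36]
[37] read 'c'  n4⇒n5  ** P4@[37:37]
[38] read 'c'  n5⇒n6  ** P1@[35:38],P4@[38:38]
[39] read 'c'  n6⇒n10 (fail-walked)  ** P4@[39:39]
[40] read 'a'  n10⇒n11
[41] read 'b'  n11⇒n12  ** P0@[40:41]
[42] read 'b'  n12⇒n13  ** P3@[39:42]
[43] read 'a'  n13⇒n1 (fail-walked)
[44] read 'a'  n1⇒n1 (fail-walked)
[45] read 'a'  n1⇒n1 (fail-walked)
[46] read 'c'  n1⇒n10 (fail-walked)  ** P4@[46:46]
[47] read 'b'  n10⇒n3 (fail-walked)
[48] read 'a'  n3⇒n1 (fail-walked)
[49] read 'c'  n1⇒n10 (fail-walked)  ** P4@[49:49]
[50] read 'c'  n10⇒n10 (fail-walked)  ** P4@[50:50]
[51] read 'b'  n10⇒n3 (fail-walked)

Matches: [[1,4],[2,4],[4,0],[5,3],[7,0],[10,2],[12,0],[15,2],[17,0],[18,4],[20,0],[21,4],[22,4],[23,1],[23,4],[25,0],[26,3],[28,2],[30,0],[31,4],[32,4],[34,0],[35,3],[36,4],[37,4],[38,1],[38,4],[39,4],[41,0],[42,3],[46,4],[49,4],[50,4]]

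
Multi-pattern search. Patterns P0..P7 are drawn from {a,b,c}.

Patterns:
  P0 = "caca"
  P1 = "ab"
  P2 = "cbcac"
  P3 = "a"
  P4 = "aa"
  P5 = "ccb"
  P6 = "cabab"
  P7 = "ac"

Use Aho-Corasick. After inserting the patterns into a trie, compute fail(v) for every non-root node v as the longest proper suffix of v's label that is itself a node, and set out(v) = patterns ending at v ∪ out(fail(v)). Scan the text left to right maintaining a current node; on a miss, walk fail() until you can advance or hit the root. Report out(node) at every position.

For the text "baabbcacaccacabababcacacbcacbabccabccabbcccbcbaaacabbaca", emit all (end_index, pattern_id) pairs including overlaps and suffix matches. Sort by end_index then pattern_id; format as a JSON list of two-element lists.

Build:
Trie (insert patterns):
  n0 'ε': a→5 c→1
  n1 'c': a→2 b→7 c→12
  n2 'ca': b→14 c→3
  n3 'cac': a→4
  n4 'caca': ·  ←P0
  n5 'a': a→11 b→6 c→17  ←P3
  n6 'ab': ·  ←P1
  n7 'cb': c→8
  n8 'cbc': a→9
  n9 'cbca': c→10
  n10 'cbcac': ·  ←P2
  n11 'aa': ·  ←P4
  n12 'cc': b→13
  n13 'ccb': ·  ←P5
  n14 'cab': a→15
  n15 'caba': b→16
  n16 'cabab': ·  ←P6
  n17 'ac': ·  ←P7

BFS fail/out derivation:
  n1('c'): parent n0 fail=0; on 'c' 0 → fail=0;  out ∅∪∅=∅
  n5('a'): parent n0 fail=0; on 'a' 0 → fail=0;  out {3}∪∅={3}
  n2('ca'): parent n1 fail=0; on 'a' 0 → fail=5;  out ∅∪{3}={3}
  n6('ab'): parent n5 fail=0; on 'b' 0 → fail=0;  out {1}∪∅={1}
  n7('cb'): parent n1 fail=0; on 'b' 0 → fail=0;  out ∅∪∅=∅
  n11('aa'): parent n5 fail=0; on 'a' 0 → fail=5;  out {4}∪{3}={3,4}
  n12('cc'): parent n1 fail=0; on 'c' 0 → fail=1;  out ∅∪∅=∅
  n17('ac'): parent n5 fail=0; on 'c' 0 → fail=1;  out {7}∪∅={7}
  n3('cac'): parent n2 fail=5; on 'c' 5 → fail=17;  out ∅∪{7}={7}
  n8('cbc'): parent n7 fail=0; on 'c' 0 → fail=1;  out ∅∪∅=∅
  n13('ccb'): parent n12 fail=1; on 'b' 1 → fail=7;  out {5}∪∅={5}
  n14('cab'): parent n2 fail=5; on 'b' 5 → fail=6;  out ∅∪{1}={1}
  n4('caca'): parent n3 fail=17; on 'a' 17→1 → fail=2;  out {0}∪{3}={0,3}
  n9('cbca'): parent n8 fail=1; on 'a' 1 → fail=2;  out ∅∪{3}={3}
  n15('caba'): parent n14 fail=6; on 'a' 6→0 → fail=5;  out ∅∪{3}={3}
  n10('cbcac'): parent n9 fail=2; on 'c' 2 → fail=3;  out {2}∪{7}={2,7}
  n16('cabab'): parent n15 fail=5; on 'b' 5 → fail=6;  out {6}∪{1}={1,6}

Scan:
pos 0 'b': at 0
pos 1 'a': at 5  → match P3@[1:1]
pos 2 'a': at 11  → match P3@[2:2],P4@[1:2]
pos 3 'b': at 6 ·f  → match P1@[2:3]
pos 4 'b': at 0 ·f
pos 5 'c': at 1
pos 6 'a': at 2  → match P3@[6:6]
pos 7 'c': at 3  → match P7@[6:7]
pos 8 'a': at 4  → match P0@[5:8],P3@[8:8]
pos 9 'c': at 3 ·f  → match P7@[8:9]
pos 10 'c': at 12 ·f
pos 11 'a': at 2 ·f  → match P3@[11:11]
pos 12 'c': at 3  → match P7@[11:12]
pos 13 'a': at 4  → match P0@[10:13],P3@[13:13]
pos 14 'b': at 14 ·f  → match P1@[13:14]
pos 15 'a': at 15  → match P3@[15:15]
pos 16 'b': at 16  → match P1@[15:16],P6@[12:16]
pos 17 'a': at 5 ·f  → match P3@[17:17]
pos 18 'b': at 6  → match P1@[17:18]
pos 19 'c': at 1 ·f
pos 20 'a': at 2  → match P3@[20:20]
pos 21 'c': at 3  → match P7@[20:21]
pos 22 'a': at 4  → match P0@[19:22],P3@[22:22]
pos 23 'c': at 3 ·f  → match P7@[22:23]
pos 24 'b': at 7 ·f
pos 25 'c': at 8
pos 26 'a': at 9  → match P3@[26:26]
pos 27 'c': at 10  → match P2@[23:27],P7@[26:27]
pos 28 'b': at 7 ·f
pos 29 'a': at 5 ·f  → match P3@[29:29]
pos 30 'b': at 6  → match P1@[29:30]
pos 31 'c': at 1 ·f
pos 32 'c': at 12
pos 33 'a': at 2 ·f  → match P3@[33:33]
pos 34 'b': at 14  → match P1@[33:34]
pos 35 'c': at 1 ·f
pos 36 'c': at 12
pos 37 'a': at 2 ·f  → match P3@[37:37]
pos 38 'b': at 14  → match P1@[37:38]
pos 39 'b': at 0 ·f
pos 40 'c': at 1
pos 41 'c': at 12
pos 42 'c': at 12 ·f
pos 43 'b': at 13  → match P5@[41:43]
pos 44 'c': at 8 ·f
pos 45 'b': at 7 ·f
pos 46 'a': at 5 ·f  → match P3@[46:46]
pos 47 'a': at 11  → match P3@[47:47],P4@[46:47]
pos 48 'a': at 11 ·f  → match P3@[48:48],P4@[47:48]
pos 49 'c': at 17 ·f  → match P7@[48:49]
pos 50 'a': at 2 ·f  → match P3@[50:50]
pos 51 'b': at 14  → match P1@[50:51]
pos 52 'b': at 0 ·f
pos 53 'a': at 5  → match P3@[53:53]
pos 54 'c': at 17  → match P7@[53:54]
pos 55 'a': at 2 ·f  → match P3@[55:55]

All matches (sorted): [[1,3],[2,3],[2,4],[3,1],[6,3],[7,7],[8,0],[8,3],[9,7],[11,3],[12,7],[13,0],[13,3],[14,1],[15,3],[16,1],[16,6],[17,3],[18,1],[20,3],[21,7],[22,0],[22,3],[23,7],[26,3],[27,2],[27,7],[29,3],[30,1],[33,3],[34,1],[37,3],[38,1],[43,5],[46,3],[47,3],[47,4],[48,3],[48,4],[49,7],[50,3],[51,1],[53,3],[54,7],[55,3]]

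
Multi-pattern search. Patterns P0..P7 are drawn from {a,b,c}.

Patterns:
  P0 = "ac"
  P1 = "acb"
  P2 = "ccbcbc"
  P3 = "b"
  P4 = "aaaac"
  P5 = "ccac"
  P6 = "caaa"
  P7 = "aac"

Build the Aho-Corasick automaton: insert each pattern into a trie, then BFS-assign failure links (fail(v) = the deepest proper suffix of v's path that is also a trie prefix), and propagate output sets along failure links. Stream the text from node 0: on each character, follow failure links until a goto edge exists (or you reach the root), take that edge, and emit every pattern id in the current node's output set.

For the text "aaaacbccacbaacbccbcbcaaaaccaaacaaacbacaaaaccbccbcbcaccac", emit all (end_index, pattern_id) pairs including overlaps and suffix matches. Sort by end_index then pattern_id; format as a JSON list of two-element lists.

Build automaton:
Trie nodes:
  n0 'ε': a→1 b→10 c→4
  n1 'a': a→11 c→2
  n2 'ac': b→3  [P0 ends]
  n3 'acb': ·  [P1 ends]
  n4 'c': a→17 c→5
  n5 'cc': a→15 b→6
  n6 'ccb': c→7
  n7 'ccbc': b→8
  n8 'ccbcb': c→9
  n9 'ccbcbc': ·  [P2 ends]
  n10 'b': ·  [P3 ends]
  n11 'aa': a→12 c→20
  n12 'aaa': a→13
  n13 'aaaa': c→14
  n14 'aaaac': ·  [P4 ends]
  n15 'cca': c→16
  n16 'ccac': ·  [P5 ends]
  n17 'ca': a→18
  n18 'caa': a→19
  n19 'caaa': ·  [P6 ends]
  n20 'aac': ·  [P7 ends]

BFS fail/out derivation:
  n1('a'): parent n0 fail=0; on 'a' 0 → fail=0;  out ∅∪∅=∅
  n4('c'): parent n0 fail=0; on 'c' 0 → fail=0;  out ∅∪∅=∅
  n10('b'): parent n0 fail=0; on 'b' 0 → fail=0;  out {3}∪∅={3}
  n2('ac'): parent n1 fail=0; on 'c' 0 → fail=4;  out {0}∪∅={0}
  n5('cc'): parent n4 fail=0; on 'c' 0 → fail=4;  out ∅∪∅=∅
  n11('aa'): parent n1 fail=0; on 'a' 0 → fail=1;  out ∅∪∅=∅
  n17('ca'): parent n4 fail=0; on 'a' 0 → fail=1;  out ∅∪∅=∅
  n3('acb'): parent n2 fail=4; on 'b' 4→0 → fail=10;  out {1}∪{3}={1,3}
  n6('ccb'): parent n5 fail=4; on 'b' 4→0 → fail=10;  out ∅∪{3}={3}
  n12('aaa'): parent n11 fail=1; on 'a' 1 → fail=11;  out ∅∪∅=∅
  n15('cca'): parent n5 fail=4; on 'a' 4 → fail=17;  out ∅∪∅=∅
  n18('caa'): parent n17 fail=1; on 'a' 1 → fail=11;  out ∅∪∅=∅
  n20('aac'): parent n11 fail=1; on 'c' 1 → fail=2;  out {7}∪{0}={0,7}
  n7('ccbc'): parent n6 fail=10; on 'c' 10→0 → fail=4;  out ∅∪∅=∅
  n13('aaaa'): parent n12 fail=11; on 'a' 11 → fail=12;  out ∅∪∅=∅
  n16('ccac'): parent n15 fail=17; on 'c' 17→1 → fail=2;  out {5}∪{0}={0,5}
  n19('caaa'): parent n18 fail=11; on 'a' 11 → fail=12;  out {6}∪∅={6}
  n8('ccbcb'): parent n7 fail=4; on 'b' 4→0 → fail=10;  out ∅∪{3}={3}
  n14('aaaac'): parent n13 fail=12; on 'c' 12→11 → fail=20;  out {4}∪{0,7}={0,4,7}
  n9('ccbcbc'): parent n8 fail=10; on 'c' 10→0 → fail=4;  out {2}∪∅={2}

Text stream:
i=0 'a': node 0→1
i=1 'a': node 1→11
i=2 'a': node 11→12
i=3 'a': node 12→13
i=4 'c': node 13→14  → match P0@[3:4],P4@[0:4],P7@[2:4]
i=5 'b': node 14→3 (via fail)  → match P1@[3:5],P3@[5:5]
i=6 'c': node 3→4 (via fail)
i=7 'c': node 4→5
i=8 'a': node 5→15
i=9 'c': node 15→16  → match P0@[8:9],P5@[6:9]
i=10 'b': node 16→3 (via fail)  → match P1@[8:10],P3@[10:10]
i=11 'a': node 3→1 (via fail)
i=12 'a': node 1→11
i=13 'c': node 11→20  → match P0@[12:13],P7@[11:13]
i=14 'b': node 20→3 (via fail)  → match P1@[12:14],P3@[14:14]
i=15 'c': node 3→4 (via fail)
i=16 'c': node 4→5
i=17 'b': node 5→6  → match P3@[17:17]
i=18 'c': node 6→7
i=19 'b': node 7→8  → match P3@[19:19]
i=20 'c': node 8→9  → match P2@[15:20]
i=21 'a': node 9→17 (via fail)
i=22 'a': node 17→18
i=23 'a': node 18→19  → match P6@[20:23]
i=24 'a': node 19→13 (via fail)
i=25 'c': node 13→14  → match P0@[24:25],P4@[21:25],P7@[23:25]
i=26 'c': node 14→5 (via fail)
i=27 'a': node 5→15
i=28 'a': node 15→18 (via fail)
i=29 'a': node 18→19  → match P6@[26:29]
i=30 'c': node 19→20 (via fail)  → match P0@[29:30],P7@[28:30]
i=31 'a': node 20→17 (via fail)
i=32 'a': node 17→18
i=33 'a': node 18→19  → match P6@[30:33]
i=34 'c': node 19→20 (via fail)  → match P0@[33:34],P7@[32:34]
i=35 'b': node 20→3 (via fail)  → match P1@[33:35],P3@[35:35]
i=36 'a': node 3→1 (via fail)
i=37 'c': node 1→2  → match P0@[36:37]
i=38 'a': node 2→17 (via fail)
i=39 'a': node 17→18
i=40 'a': node 18→19  → match P6@[37:40]
i=41 'a': node 19→13 (via fail)
i=42 'c': node 13→14  → match P0@[41:42],P4@[38:42],P7@[40:42]
i=43 'c': node 14→5 (via fail)
i=44 'b': node 5→6  → match P3@[44:44]
i=45 'c': node 6→7
i=46 'c': node 7→5 (via fail)
i=47 'b': node 5→6  → match P3@[47:47]
i=48 'c': node 6→7
i=49 'b': node 7→8  → match P3@[49:49]
i=50 'c': node 8→9  → match P2@[45:50]
i=51 'a': node 9→17 (via fail)
i=52 'c': node 17→2 (via fail)  → match P0@[51:52]
i=53 'c': node 2→5 (via fail)
i=54 'a': node 5→15
i=55 'c': node 15→16  → match P0@[54:55],P5@[52:55]

Matches: [[4,0],[4,4],[4,7],[5,1],[5,3],[9,0],[9,5],[10,1],[10,3],[13,0],[13,7],[14,1],[14,3],[17,3],[19,3],[20,2],[23,6],[25,0],[25,4],[25,7],[29,6],[30,0],[30,7],[33,6],[34,0],[34,7],[35,1],[35,3],[37,0],[40,6],[42,0],[42,4],[42,7],[44,3],[47,3],[49,3],[50,2],[52,0],[55,0],[55,5]]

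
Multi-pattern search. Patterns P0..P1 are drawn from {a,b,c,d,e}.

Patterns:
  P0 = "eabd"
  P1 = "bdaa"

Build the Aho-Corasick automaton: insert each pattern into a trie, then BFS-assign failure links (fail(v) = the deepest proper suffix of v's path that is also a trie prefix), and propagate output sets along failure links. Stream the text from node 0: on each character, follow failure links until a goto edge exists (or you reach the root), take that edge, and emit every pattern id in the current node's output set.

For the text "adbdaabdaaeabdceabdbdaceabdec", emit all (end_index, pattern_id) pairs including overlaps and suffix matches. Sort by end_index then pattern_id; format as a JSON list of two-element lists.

Build automaton:
Trie (insert patterns):
  n0 'ε': b→5 e→1
  n1 'e': a→2
  n2 'ea': b→3
  n3 'eab': d→4
  n4 'eabd': ·  ←P0
  n5 'b': d→6
  n6 'bd': a→7
  n7 'bda': a→8
  n8 'bdaa': ·  ←P1

Failure links (BFS by depth):
  fail(1) 'e': from fail(0)=0 chase 'e': 0 ⇒ 0;  out=∅∪out(0)=∅
  fail(5) 'b': from fail(0)=0 chase 'b': 0 ⇒ 0;  out=∅∪out(0)=∅
  fail(2) 'ea': from fail(1)=0 chase 'a': 0 ⇒ 0;  out=∅∪out(0)=∅
  fail(6) 'bd': from fail(5)=0 chase 'd': 0 ⇒ 0;  out=∅∪out(0)=∅
  fail(3) 'eab': from fail(2)=0 chase 'b': 0 ⇒ 5;  out=∅∪out(5)=∅
  fail(7) 'bda': from fail(6)=0 chase 'a': 0 ⇒ 0;  out=∅∪out(0)=∅
  fail(4) 'eabd': from fail(3)=5 chase 'd': 5 ⇒ 6;  out={0}∪out(6)={0}
  fail(8) 'bdaa': from fail(7)=0 chase 'a': 0 ⇒ 0;  out={1}∪out(0)={1}

Run:
i=0 'a': node 0→0
i=1 'd': node 0→0
i=2 'b': node 0→5
i=3 'd': node 5→6
i=4 'a': node 6→7
i=5 'a': node 7→8  ** P1@[2:5]
i=6 'b': node 8→5 ·f
i=7 'd': node 5→6
i=8 'a': node 6→7
i=9 'a': node 7→8  ** P1@[6:9]
i=10 'e': node 8→1 ·f
i=11 'a': node 1→2
i=12 'b': node 2→3
i=13 'd': node 3→4  ** P0@[10:13]
i=14 'c': node 4→0 ·f
i=15 'e': node 0→1
i=16 'a': node 1→2
i=17 'b': node 2→3
i=18 'd': node 3→4  ** P0@[15:18]
i=19 'b': node 4→5 ·f
i=20 'd': node 5→6
i=21 'a': node 6→7
i=22 'c': node 7→0 ·f
i=23 'e': node 0→1
i=24 'a': node 1→2
i=25 'b': node 2→3
i=26 'd': node 3→4  ** P0@[23:26]
i=27 'e': node 4→1 ·f
i=28 'c': node 1→0 ·f

Matches: [[5,1],[9,1],[13,0],[18,0],[26,0]]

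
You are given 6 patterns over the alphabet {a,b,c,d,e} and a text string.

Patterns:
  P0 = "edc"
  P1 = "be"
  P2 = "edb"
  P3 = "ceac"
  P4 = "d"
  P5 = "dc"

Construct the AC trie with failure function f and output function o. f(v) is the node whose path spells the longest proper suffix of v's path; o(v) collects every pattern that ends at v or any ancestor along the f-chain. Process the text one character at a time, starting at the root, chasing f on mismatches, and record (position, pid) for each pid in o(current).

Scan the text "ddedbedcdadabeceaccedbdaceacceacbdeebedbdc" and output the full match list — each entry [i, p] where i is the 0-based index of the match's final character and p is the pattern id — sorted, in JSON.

Build automaton:
Trie nodes:
  0='ε' goto b→4 c→7 d→11 e→1
  1='e' goto d→2
  2='ed' goto b→6 c→3
  3='edc' goto ·  ←P0
  4='b' goto e→5
  5='be' goto ·  ←P1
  6='edb' goto ·  ←P2
  7='c' goto e→8
  8='ce' goto a→9
  9='cea' goto c→10
  10='ceac' goto ·  ←P3
  11='d' goto c→12  ←P4
  12='dc' goto ·  ←P5

Failure links (BFS by depth):
  n1('e'): parent n0 fail=0; on 'e' 0 → fail=0;  out ∅∪∅=∅
  n4('b'): parent n0 fail=0; on 'b' 0 → fail=0;  out ∅∪∅=∅
  n7('c'): parent n0 fail=0; on 'c' 0 → fail=0;  out ∅∪∅=∅
  n11('d'): parent n0 fail=0; on 'd' 0 → fail=0;  out {4}∪∅={4}
  n2('ed'): parent n1 fail=0; on 'd' 0 → fail=11;  out ∅∪{4}={4}
  n5('be'): parent n4 fail=0; on 'e' 0 → fail=1;  out {1}∪∅={1}
  n8('ce'): parent n7 fail=0; on 'e' 0 → fail=1;  out ∅∪∅=∅
  n12('dc'): parent n11 fail=0; on 'c' 0 → fail=7;  out {5}∪∅={5}
  n3('edc'): parent n2 fail=11; on 'c' 11 → fail=12;  out {0}∪{5}={0,5}
  n6('edb'): parent n2 fail=11; on 'b' 11→0 → fail=4;  out {2}∪∅={2}
  n9('cea'): parent n8 fail=1; on 'a' 1→0 → fail=0;  out ∅∪∅=∅
  n10('ceac'): parent n9 fail=0; on 'c' 0 → fail=7;  out {3}∪∅={3}

Scan:
pos 0 'd': at 11  ** P4@[0:0]
pos 1 'd': at 11 (fail-walked)  ** P4@[1:1]
pos 2 'e': at 1 (fail-walked)
pos 3 'd': at 2  ** P4@[3:3]
pos 4 'b': at 6  ** P2@[2:4]
pos 5 'e': at 5 (fail-walked)  ** P1@[4:5]
pos 6 'd': at 2 (fail-walked)  ** P4@[6:6]
pos 7 'c': at 3  ** P0@[5:7],P5@[6:7]
pos 8 'd': at 11 (fail-walked)  ** P4@[8:8]
pos 9 'a': at 0 (fail-walked)
pos 10 'd': at 11  ** P4@[10:10]
pos 11 'a': at 0 (fail-walked)
pos 12 'b': at 4
pos 13 'e': at 5  ** P1@[12:13]
pos 14 'c': at 7 (fail-walked)
pos 15 'e': at 8
pos 16 'a': at 9
pos 17 'c': at 10  ** P3@[14:17]
pos 18 'c': at 7 (fail-walked)
pos 19 'e': at 8
pos 20 'd': at 2 (fail-walked)  ** P4@[20:20]
pos 21 'b': at 6  ** P2@[19:21]
pos 22 'd': at 11 (fail-walked)  ** P4@[22:22]
pos 23 'a': at 0 (fail-walked)
pos 24 'c': at 7
pos 25 'e': at 8
pos 26 'a': at 9
pos 27 'c': at 10  ** P3@[24:27]
pos 28 'c': at 7 (fail-walked)
pos 29 'e': at 8
pos 30 'a': at 9
pos 31 'c': at 10  ** P3@[28:31]
pos 32 'b': at 4 (fail-walked)
pos 33 'd': at 11 (fail-walked)  ** P4@[33:33]
pos 34 'e': at 1 (fail-walked)
pos 35 'e': at 1 (fail-walked)
pos 36 'b': at 4 (fail-walked)
pos 37 'e': at 5  ** P1@[36:37]
pos 38 'd': at 2 (fail-walked)  ** P4@[38:38]
pos 39 'b': at 6  ** P2@[37:39]
pos 40 'd': at 11 (fail-walked)  ** P4@[40:40]
pos 41 'c': at 12  ** P5@[40:41]

All matches (sorted): [[0,4],[1,4],[3,4],[4,2],[5,1],[6,4],[7,0],[7,5],[8,4],[10,4],[13,1],[17,3],[20,4],[21,2],[22,4],[27,3],[31,3],[33,4],[37,1],[38,4],[39,2],[40,4],[41,5]]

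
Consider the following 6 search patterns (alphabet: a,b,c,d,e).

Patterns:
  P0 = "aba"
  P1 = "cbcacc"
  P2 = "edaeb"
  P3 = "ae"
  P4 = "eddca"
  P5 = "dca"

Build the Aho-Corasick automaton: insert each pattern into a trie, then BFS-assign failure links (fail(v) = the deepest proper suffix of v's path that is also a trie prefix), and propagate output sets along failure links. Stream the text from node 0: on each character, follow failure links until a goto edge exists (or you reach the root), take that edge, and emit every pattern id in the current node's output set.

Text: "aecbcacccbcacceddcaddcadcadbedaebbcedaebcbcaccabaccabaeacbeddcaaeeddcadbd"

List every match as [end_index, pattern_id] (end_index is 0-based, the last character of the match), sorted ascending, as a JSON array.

Build:
Trie (insert patterns):
  0='ε' goto a→1 c→4 d→19 e→10
  1='a' goto b→2 e→15
  2='ab' goto a→3
  3='aba' goto ·  [P0 ends]
  4='c' goto b→5
  5='cb' goto c→6
  6='cbc' goto a→7
  7='cbca' goto c→8
  8='cbcac' goto c→9
  9='cbcacc' goto ·  [P1 ends]
  10='e' goto d→11
  11='ed' goto a→12 d→16
  12='eda' goto e→13
  13='edae' goto b→14
  14='edaeb' goto ·  [P2 ends]
  15='ae' goto ·  [P3 ends]
  16='edd' goto c→17
  17='eddc' goto a→18
  18='eddca' goto ·  [P4 ends]
  19='d' goto c→20
  20='dc' goto a→21
  21='dca' goto ·  [P5 ends]

BFS fail/out derivation:
  fail(1) 'a': from fail(0)=0 chase 'a': 0 ⇒ 0;  out=∅∪out(0)=∅
  fail(4) 'c': from fail(0)=0 chase 'c': 0 ⇒ 0;  out=∅∪out(0)=∅
  fail(10) 'e': from fail(0)=0 chase 'e': 0 ⇒ 0;  out=∅∪out(0)=∅
  fail(19) 'd': from fail(0)=0 chase 'd': 0 ⇒ 0;  out=∅∪out(0)=∅
  fail(2) 'ab': from fail(1)=0 chase 'b': 0 ⇒ 0;  out=∅∪out(0)=∅
  fail(5) 'cb': from fail(4)=0 chase 'b': 0 ⇒ 0;  out=∅∪out(0)=∅
  fail(11) 'ed': from fail(10)=0 chase 'd': 0 ⇒ 19;  out=∅∪out(19)=∅
  fail(15) 'ae': from fail(1)=0 chase 'e': 0 ⇒ 10;  out={3}∪out(10)={3}
  fail(20) 'dc': from fail(19)=0 chase 'c': 0 ⇒ 4;  out=∅∪out(4)=∅
  fail(3) 'aba': from fail(2)=0 chase 'a': 0 ⇒ 1;  out={0}∪out(1)={0}
  fail(6) 'cbc': from fail(5)=0 chase 'c': 0 ⇒ 4;  out=∅∪out(4)=∅
  fail(12) 'eda': from fail(11)=19 chase 'a': 19→0 ⇒ 1;  out=∅∪out(1)=∅
  fail(16) 'edd': from fail(11)=19 chase 'd': 19→0 ⇒ 19;  out=∅∪out(19)=∅
  fail(21) 'dca': from fail(20)=4 chase 'a': 4→0 ⇒ 1;  out={5}∪out(1)={5}
  fail(7) 'cbca': from fail(6)=4 chase 'a': 4→0 ⇒ 1;  out=∅∪out(1)=∅
  fail(13) 'edae': from fail(12)=1 chase 'e': 1 ⇒ 15;  out=∅∪out(15)={3}
  fail(17) 'eddc': from fail(16)=19 chase 'c': 19 ⇒ 20;  out=∅∪out(20)=∅
  fail(8) 'cbcac': from fail(7)=1 chase 'c': 1→0 ⇒ 4;  out=∅∪out(4)=∅
  fail(14) 'edaeb': from fail(13)=15 chase 'b': 15→10→0 ⇒ 0;  out={2}∪out(0)={2}
  fail(18) 'eddca': from fail(17)=20 chase 'a': 20 ⇒ 21;  out={4}∪out(21)={4,5}
  fail(9) 'cbcacc': from fail(8)=4 chase 'c': 4→0 ⇒ 4;  out={1}∪out(4)={1}

Run:
i=0 'a': node 0→1
i=1 'e': node 1→15  ** P3@[0:1]
i=2 'c': node 15→4 ·f
i=3 'b': node 4→5
i=4 'c': node 5→6
i=5 'a': node 6→7
i=6 'c': node 7→8
i=7 'c': node 8→9  ** P1@[2:7]
i=8 'c': node 9→4 ·f
i=9 'b': node 4→5
i=10 'c': node 5→6
i=11 'a': node 6→7
i=12 'c': node 7→8
i=13 'c': node 8→9  ** P1@[8:13]
i=14 'e': node 9→10 ·f
i=15 'd': node 10→11
i=16 'd': node 11→16
i=17 'c': node 16→17
i=18 'a': node 17→18  ** P4@[14:18],P5@[16:18]
i=19 'd': node 18→19 ·f
i=20 'd': node 19→19 ·f
i=21 'c': node 19→20
i=22 'a': node 20→21  ** P5@[20:22]
i=23 'd': node 21→19 ·f
i=24 'c': node 19→20
i=25 'a': node 20→21  ** P5@[23:25]
i=26 'd': node 21→19 ·f
i=27 'b': node 19→0 ·f
i=28 'e': node 0→10
i=29 'd': node 10→11
i=30 'a': node 11→12
i=31 'e': node 12→13  ** P3@[30:31]
i=32 'b': node 13→14  ** P2@[28:32]
i=33 'b': node 14→0 ·f
i=34 'c': node 0→4
i=35 'e': node 4→10 ·f
i=36 'd': node 10→11
i=37 'a': node 11→12
i=38 'e': node 12→13  ** P3@[37:38]
i=39 'b': node 13→14  ** P2@[35:39]
i=40 'c': node 14→4 ·f
i=41 'b': node 4→5
i=42 'c': node 5→6
i=43 'a': node 6→7
i=44 'c': node 7→8
i=45 'c': node 8→9  ** P1@[40:45]
i=46 'a': node 9→1 ·f
i=47 'b': node 1→2
i=48 'a': node 2→3  ** P0@[46:48]
i=49 'c': node 3→4 ·f
i=50 'c': node 4→4 ·f
i=51 'a': node 4→1 ·f
i=52 'b': node 1→2
i=53 'a': node 2→3  ** P0@[51:53]
i=54 'e': node 3→15 ·f  ** P3@[53:54]
i=55 'a': node 15→1 ·f
i=56 'c': node 1→4 ·f
i=57 'b': node 4→5
i=58 'e': node 5→10 ·f
i=59 'd': node 10→11
i=60 'd': node 11→16
i=61 'c': node 16→17
i=62 'a': node 17→18  ** P4@[58:62],P5@[60:62]
i=63 'a': node 18→1 ·f
i=64 'e': node 1→15  ** P3@[63:64]
i=65 'e': node 15→10 ·f
i=66 'd': node 10→11
i=67 'd': node 11→16
i=68 'c': node 16→17
i=69 'a': node 17→18  ** P4@[65:69],P5@[67:69]
i=70 'd': node 18→19 ·f
i=71 'b': node 19→0 ·f
i=72 'd': node 0→19

Result: [[1,3],[7,1],[13,1],[18,4],[18,5],[22,5],[25,5],[31,3],[32,2],[38,3],[39,2],[45,1],[48,0],[53,0],[54,3],[62,4],[62,5],[64,3],[69,4],[69,5]]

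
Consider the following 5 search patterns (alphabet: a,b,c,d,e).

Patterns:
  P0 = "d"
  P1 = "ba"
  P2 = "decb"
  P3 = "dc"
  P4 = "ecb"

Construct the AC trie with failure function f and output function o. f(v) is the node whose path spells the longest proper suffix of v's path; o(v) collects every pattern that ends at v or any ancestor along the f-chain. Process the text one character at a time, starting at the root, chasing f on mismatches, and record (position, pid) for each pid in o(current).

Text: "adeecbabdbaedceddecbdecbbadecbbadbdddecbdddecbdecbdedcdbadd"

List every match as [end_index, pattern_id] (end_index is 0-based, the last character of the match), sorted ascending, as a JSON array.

Construct AC machine:
Trie (insert patterns):
  0='ε' goto b→2 d→1 e→8
  1='d' goto c→7 e→4  ←P0
  2='b' goto a→3
  3='ba' goto ·  ←P1
  4='de' goto c→5
  5='dec' goto b→6
  6='decb' goto ·  ←P2
  7='dc' goto ·  ←P3
  8='e' goto c→9
  9='ec' goto b→10
  10='ecb' goto ·  ←P4

BFS fail/out derivation:
  fail(1) 'd': from fail(0)=0 chase 'd': 0 ⇒ 0;  out={0}∪out(0)={0}
  fail(2) 'b': from fail(0)=0 chase 'b': 0 ⇒ 0;  out=∅∪out(0)=∅
  fail(8) 'e': from fail(0)=0 chase 'e': 0 ⇒ 0;  out=∅∪out(0)=∅
  fail(3) 'ba': from fail(2)=0 chase 'a': 0 ⇒ 0;  out={1}∪out(0)={1}
  fail(4) 'de': from fail(1)=0 chase 'e': 0 ⇒ 8;  out=∅∪out(8)=∅
  fail(7) 'dc': from fail(1)=0 chase 'c': 0 ⇒ 0;  out={3}∪out(0)={3}
  fail(9) 'ec': from fail(8)=0 chase 'c': 0 ⇒ 0;  out=∅∪out(0)=∅
  fail(5) 'dec': from fail(4)=8 chase 'c': 8 ⇒ 9;  out=∅∪out(9)=∅
  fail(10) 'ecb': from fail(9)=0 chase 'b': 0 ⇒ 2;  out={4}∪out(2)={4}
  fail(6) 'decb': from fail(5)=9 chase 'b': 9 ⇒ 10;  out={2}∪out(10)={2,4}

Text stream:
i=0 'a': node 0→0
i=1 'd': node 0→1  emit P0@[1:1]
i=2 'e': node 1→4
i=3 'e': node 4→8 ·f
i=4 'c': node 8→9
i=5 'b': node 9→10  emit P4@[3:5]
i=6 'a': node 10→3 ·f  emit P1@[5:6]
i=7 'b': node 3→2 ·f
i=8 'd': node 2→1 ·f  emit P0@[8:8]
i=9 'b': node 1→2 ·f
i=10 'a': node 2→3  emit P1@[9:10]
i=11 'e': node 3→8 ·f
i=12 'd': node 8→1 ·f  emit P0@[12:12]
i=13 'c': node 1→7  emit P3@[12:13]
i=14 'e': node 7→8 ·f
i=15 'd': node 8→1 ·f  emit P0@[15:15]
i=16 'd': node 1→1 ·f  emit P0@[16:16]
i=17 'e': node 1→4
i=18 'c': node 4→5
i=19 'b': node 5→6  emit P2@[16:19],P4@[17:19]
i=20 'd': node 6→1 ·f  emit P0@[20:20]
i=21 'e': node 1→4
i=22 'c': node 4→5
i=23 'b': node 5→6  emit P2@[20:23],P4@[21:23]
i=24 'b': node 6→2 ·f
i=25 'a': node 2→3  emit P1@[24:25]
i=26 'd': node 3→1 ·f  emit P0@[26:26]
i=27 'e': node 1→4
i=28 'c': node 4→5
i=29 'b': node 5→6  emit P2@[26:29],P4@[27:29]
i=30 'b': node 6→2 ·f
i=31 'a': node 2→3  emit P1@[30:31]
i=32 'd': node 3→1 ·f  emit P0@[32:32]
i=33 'b': node 1→2 ·f
i=34 'd': node 2→1 ·f  emit P0@[34:34]
i=35 'd': node 1→1 ·f  emit P0@[35:35]
i=36 'd': node 1→1 ·f  emit P0@[36:36]
i=37 'e': node 1→4
i=38 'c': node 4→5
i=39 'b': node 5→6  emit P2@[36:39],P4@[37:39]
i=40 'd': node 6→1 ·f  emit P0@[40:40]
i=41 'd': node 1→1 ·f  emit P0@[41:41]
i=42 'd': node 1→1 ·f  emit P0@[42:42]
i=43 'e': node 1→4
i=44 'c': node 4→5
i=45 'b': node 5→6  emit P2@[42:45],P4@[43:45]
i=46 'd': node 6→1 ·f  emit P0@[46:46]
i=47 'e': node 1→4
i=48 'c': node 4→5
i=49 'b': node 5→6  emit P2@[46:49],P4@[47:49]
i=50 'd': node 6→1 ·f  emit P0@[50:50]
i=51 'e': node 1→4
i=52 'd': node 4→1 ·f  emit P0@[52:52]
i=53 'c': node 1→7  emit P3@[52:53]
i=54 'd': node 7→1 ·f  emit P0@[54:54]
i=55 'b': node 1→2 ·f
i=56 'a': node 2→3  emit P1@[55:56]
i=57 'd': node 3→1 ·f  emit P0@[57:57]
i=58 'd': node 1→1 ·f  emit P0@[58:58]

Result: [[1,0],[5,4],[6,1],[8,0],[10,1],[12,0],[13,3],[15,0],[16,0],[19,2],[19,4],[20,0],[23,2],[23,4],[25,1],[26,0],[29,2],[29,4],[31,1],[32,0],[34,0],[35,0],[36,0],[39,2],[39,4],[40,0],[41,0],[42,0],[45,2],[45,4],[46,0],[49,2],[49,4],[50,0],[52,0],[53,3],[54,0],[56,1],[57,0],[58,0]]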